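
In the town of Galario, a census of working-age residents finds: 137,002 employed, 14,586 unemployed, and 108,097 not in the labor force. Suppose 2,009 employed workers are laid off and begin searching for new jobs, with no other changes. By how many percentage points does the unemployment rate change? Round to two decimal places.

The unemployment rate changes by +1.33 percentage points.

Initially, labor force = 137,002 + 14,586 = 151,588, so u = 14,586/151,588 = 9.62%.
After the change, employed falls and unemployed rises by 2,009; labor force unchanged → E = 134,993, U = 16,595, labor force = 151,588.
New unemployment rate = 16,595 / 151,588 = 10.95%.
Change = 10.95% − 9.62% = +1.33 percentage points.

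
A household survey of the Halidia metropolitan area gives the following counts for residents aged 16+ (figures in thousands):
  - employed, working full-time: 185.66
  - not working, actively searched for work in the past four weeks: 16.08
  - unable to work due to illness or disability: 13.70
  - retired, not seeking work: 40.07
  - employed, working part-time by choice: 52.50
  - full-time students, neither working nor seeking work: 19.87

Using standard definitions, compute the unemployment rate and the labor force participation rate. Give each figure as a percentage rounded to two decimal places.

Unemployment rate ≈ 6.32%; labor force participation rate ≈ 77.54%.

Employed = 185.66 + 52.50 = 238.16 thousand.
Unemployed = 16.08 thousand.
Labor force = 238.16 + 16.08 = 254.24 thousand.
Not in labor force = 13.70 + 40.07 + 19.87 = 73.64 thousand (those not working and not actively searching are outside the labor force).
Civilian working-age population = 254.24 + 73.64 = 327.88 thousand.
Unemployment rate = 16.08 / 254.24 = 6.32%.
Labor force participation rate = 254.24 / 327.88 = 77.54%.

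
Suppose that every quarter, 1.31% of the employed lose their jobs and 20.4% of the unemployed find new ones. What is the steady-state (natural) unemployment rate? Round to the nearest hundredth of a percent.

At steady state the flows balance: s·E = f·U, so U/(E+U) = s/(s+f).
u* = 1.31 / (1.31 + 20.4) = 1.31 / 21.71 = 6.03%.

Steady-state unemployment rate ≈ 6.03%.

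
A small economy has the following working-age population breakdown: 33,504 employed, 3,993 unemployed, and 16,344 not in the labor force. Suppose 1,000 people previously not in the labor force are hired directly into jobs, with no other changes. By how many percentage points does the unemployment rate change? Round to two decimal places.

The unemployment rate changes by −0.28 percentage points.

Initially, labor force = 33,504 + 3,993 = 37,497, so u = 3,993/37,497 = 10.65%.
After the change, employed and labor force both rise by 1,000; unemployed unchanged → E = 34,504, U = 3,993, labor force = 38,497.
New unemployment rate = 3,993 / 38,497 = 10.37%.
Change = 10.37% − 10.65% = −0.28 percentage points.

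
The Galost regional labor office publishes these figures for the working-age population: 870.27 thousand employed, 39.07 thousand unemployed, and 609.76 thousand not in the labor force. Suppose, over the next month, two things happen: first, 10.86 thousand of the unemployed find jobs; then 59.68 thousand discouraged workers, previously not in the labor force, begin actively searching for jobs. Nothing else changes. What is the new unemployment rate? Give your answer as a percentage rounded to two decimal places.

New unemployment rate ≈ 9.07%.

Initially, labor force = 870.27 + 39.07 = 909.34 thousand, so u = 39.07/909.34 = 4.30%.
After the first change, unemployed falls and employed rises by 10.86; labor force unchanged → E = 881.13, U = 28.21, labor force = 909.34 thousand.
After the second change, unemployed and labor force both rise by 59.68 → E = 881.13, U = 87.89, labor force = 969.02 thousand.
New unemployment rate = 87.89 / 969.02 = 9.07%.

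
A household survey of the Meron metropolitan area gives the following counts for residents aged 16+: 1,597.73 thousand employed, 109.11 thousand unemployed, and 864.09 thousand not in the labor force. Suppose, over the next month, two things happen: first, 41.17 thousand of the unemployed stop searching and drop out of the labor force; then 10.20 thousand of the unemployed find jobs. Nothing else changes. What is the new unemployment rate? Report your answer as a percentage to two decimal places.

Initially, labor force = 1,597.73 + 109.11 = 1,706.84 thousand, so u = 109.11/1,706.84 = 6.39%.
After the first change, unemployed and labor force both fall by 41.17 → E = 1,597.73, U = 67.94, labor force = 1,665.67 thousand.
After the second change, unemployed falls and employed rises by 10.20; labor force unchanged → E = 1,607.93, U = 57.74, labor force = 1,665.67 thousand.
New unemployment rate = 57.74 / 1,665.67 = 3.47%.

New unemployment rate ≈ 3.47%.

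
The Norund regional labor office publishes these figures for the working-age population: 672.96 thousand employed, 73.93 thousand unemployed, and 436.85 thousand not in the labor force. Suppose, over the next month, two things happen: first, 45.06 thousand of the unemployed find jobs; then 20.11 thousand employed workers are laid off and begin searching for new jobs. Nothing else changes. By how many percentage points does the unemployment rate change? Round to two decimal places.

The unemployment rate changes by −3.34 percentage points.

Initially, labor force = 672.96 + 73.93 = 746.89 thousand, so u = 73.93/746.89 = 9.90%.
After the first change, unemployed falls and employed rises by 45.06; labor force unchanged → E = 718.02, U = 28.87, labor force = 746.89 thousand.
After the second change, employed falls and unemployed rises by 20.11; labor force unchanged → E = 697.91, U = 48.98, labor force = 746.89 thousand.
New unemployment rate = 48.98 / 746.89 = 6.56%.
Change = 6.56% − 9.90% = −3.34 percentage points.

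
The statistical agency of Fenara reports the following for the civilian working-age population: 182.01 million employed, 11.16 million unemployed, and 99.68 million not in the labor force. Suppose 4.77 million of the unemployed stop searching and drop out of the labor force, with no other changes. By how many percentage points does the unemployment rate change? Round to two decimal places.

Initially, labor force = 182.01 + 11.16 = 193.17 million, so u = 11.16/193.17 = 5.78%.
After the change, unemployed and labor force both fall by 4.77 → E = 182.01, U = 6.39, labor force = 188.40 million.
New unemployment rate = 6.39 / 188.40 = 3.39%.
Change = 3.39% − 5.78% = −2.39 percentage points.

The unemployment rate changes by −2.39 percentage points.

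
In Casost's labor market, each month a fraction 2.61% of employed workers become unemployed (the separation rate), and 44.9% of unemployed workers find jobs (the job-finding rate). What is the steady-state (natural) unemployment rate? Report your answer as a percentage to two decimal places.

Steady-state unemployment rate ≈ 5.49%.

At steady state the flows balance: s·E = f·U, so U/(E+U) = s/(s+f).
u* = 2.61 / (2.61 + 44.9) = 2.61 / 47.51 = 5.49%.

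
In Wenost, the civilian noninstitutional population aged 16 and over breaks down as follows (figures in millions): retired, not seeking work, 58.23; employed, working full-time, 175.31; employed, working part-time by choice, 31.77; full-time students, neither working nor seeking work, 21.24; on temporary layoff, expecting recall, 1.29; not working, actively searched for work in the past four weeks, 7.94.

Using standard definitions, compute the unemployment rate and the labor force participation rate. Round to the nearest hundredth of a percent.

Unemployment rate ≈ 4.27%; labor force participation rate ≈ 73.13%.

Employed = 175.31 + 31.77 = 207.08 million.
Unemployed = 1.29 + 7.94 = 9.23 million (jobless and actively searching, or on temporary layoff).
Labor force = 207.08 + 9.23 = 216.31 million.
Not in labor force = 58.23 + 21.24 = 79.47 million (those not working and not actively searching are outside the labor force).
Civilian working-age population = 216.31 + 79.47 = 295.78 million.
Unemployment rate = 9.23 / 216.31 = 4.27%.
Labor force participation rate = 216.31 / 295.78 = 73.13%.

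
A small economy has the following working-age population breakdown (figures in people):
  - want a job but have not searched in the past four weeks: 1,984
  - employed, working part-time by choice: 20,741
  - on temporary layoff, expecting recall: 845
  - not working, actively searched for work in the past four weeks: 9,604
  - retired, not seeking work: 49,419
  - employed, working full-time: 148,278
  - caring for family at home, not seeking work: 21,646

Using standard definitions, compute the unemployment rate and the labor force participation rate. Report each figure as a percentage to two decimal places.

Employed = 20,741 + 148,278 = 169,019.
Unemployed = 845 + 9,604 = 10,449 (jobless and actively searching, or on temporary layoff).
Labor force = 169,019 + 10,449 = 179,468.
Not in labor force = 1,984 + 49,419 + 21,646 = 73,049 (those not working and not actively searching are outside the labor force — including those who want a job but have given up searching).
Civilian working-age population = 179,468 + 73,049 = 252,517.
Unemployment rate = 10,449 / 179,468 = 5.82%.
Labor force participation rate = 179,468 / 252,517 = 71.07%.

Unemployment rate ≈ 5.82%; labor force participation rate ≈ 71.07%.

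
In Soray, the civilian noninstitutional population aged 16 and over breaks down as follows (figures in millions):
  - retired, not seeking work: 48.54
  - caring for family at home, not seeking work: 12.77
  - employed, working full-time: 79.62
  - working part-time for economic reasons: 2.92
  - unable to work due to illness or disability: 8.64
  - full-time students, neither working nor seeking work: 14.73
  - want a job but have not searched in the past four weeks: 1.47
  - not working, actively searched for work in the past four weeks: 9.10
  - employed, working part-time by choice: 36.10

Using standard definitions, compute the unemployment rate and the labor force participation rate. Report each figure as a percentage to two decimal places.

Employed = 79.62 + 2.92 + 36.10 = 118.64 million (anyone who worked, including part-time for economic reasons, counts as employed).
Unemployed = 9.10 million.
Labor force = 118.64 + 9.10 = 127.74 million.
Not in labor force = 48.54 + 12.77 + 8.64 + 14.73 + 1.47 = 86.15 million (those not working and not actively searching are outside the labor force — including those who want a job but have given up searching).
Civilian working-age population = 127.74 + 86.15 = 213.89 million.
Unemployment rate = 9.10 / 127.74 = 7.12%.
Labor force participation rate = 127.74 / 213.89 = 59.72%.

Unemployment rate ≈ 7.12%; labor force participation rate ≈ 59.72%.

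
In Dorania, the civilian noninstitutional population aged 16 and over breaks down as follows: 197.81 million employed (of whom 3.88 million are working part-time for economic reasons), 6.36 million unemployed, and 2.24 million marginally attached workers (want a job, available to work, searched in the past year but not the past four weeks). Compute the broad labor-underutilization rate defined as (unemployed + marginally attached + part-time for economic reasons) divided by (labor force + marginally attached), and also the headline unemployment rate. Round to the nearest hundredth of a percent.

Labor force = 197.81 + 6.36 = 204.17 million.
Numerator = 6.36 + 2.24 + 3.88 = 12.48 million.
Denominator = 204.17 + 2.24 = 206.41 million.
Broad rate = 12.48 / 206.41 = 6.05%.
Headline unemployment rate = 6.36 / 204.17 = 3.12%.

Broad underutilization rate ≈ 6.05%; headline unemployment rate ≈ 3.12%.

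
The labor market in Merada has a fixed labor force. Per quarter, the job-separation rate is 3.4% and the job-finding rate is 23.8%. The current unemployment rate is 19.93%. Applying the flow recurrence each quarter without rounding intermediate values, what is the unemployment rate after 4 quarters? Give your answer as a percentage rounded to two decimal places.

Unemployment rate after four quarters ≈ 14.59%.

With a fixed labor force, u_{t+1} = u_t + s·(1−u_t) − f·u_t = u_t·(1−s−f) + s.
Here 1−s−f = 0.728 and s = 0.034.
u_1 = 0.199300 × 0.728 + 0.034 = 0.179090.
u_2 = 0.179090 × 0.728 + 0.034 = 0.164378.
u_3 = 0.164378 × 0.728 + 0.034 = 0.153667.
u_4 = 0.153667 × 0.728 + 0.034 = 0.145870.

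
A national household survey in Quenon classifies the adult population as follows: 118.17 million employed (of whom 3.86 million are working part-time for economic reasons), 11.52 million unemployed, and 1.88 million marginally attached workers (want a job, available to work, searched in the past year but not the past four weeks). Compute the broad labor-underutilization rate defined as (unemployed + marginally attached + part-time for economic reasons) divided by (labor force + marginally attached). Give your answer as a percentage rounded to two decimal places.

Labor force = 118.17 + 11.52 = 129.69 million.
Numerator = 11.52 + 1.88 + 3.86 = 17.26 million.
Denominator = 129.69 + 1.88 = 131.57 million.
Broad rate = 17.26 / 131.57 = 13.12%.

Broad underutilization rate ≈ 13.12%.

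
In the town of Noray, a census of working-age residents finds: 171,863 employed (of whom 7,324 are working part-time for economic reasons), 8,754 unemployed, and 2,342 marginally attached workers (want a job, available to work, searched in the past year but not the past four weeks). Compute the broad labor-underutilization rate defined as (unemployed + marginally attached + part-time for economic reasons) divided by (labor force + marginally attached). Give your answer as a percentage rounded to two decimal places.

Labor force = 171,863 + 8,754 = 180,617.
Numerator = 8,754 + 2,342 + 7,324 = 18,420.
Denominator = 180,617 + 2,342 = 182,959.
Broad rate = 18,420 / 182,959 = 10.07%.

Broad underutilization rate ≈ 10.07%.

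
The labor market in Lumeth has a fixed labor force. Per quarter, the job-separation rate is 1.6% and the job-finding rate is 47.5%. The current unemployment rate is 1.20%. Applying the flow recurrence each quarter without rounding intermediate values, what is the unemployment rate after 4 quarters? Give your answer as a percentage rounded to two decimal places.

Unemployment rate after four quarters ≈ 3.12%.

With a fixed labor force, u_{t+1} = u_t + s·(1−u_t) − f·u_t = u_t·(1−s−f) + s.
Here 1−s−f = 0.509 and s = 0.016.
u_1 = 0.012000 × 0.509 + 0.016 = 0.022108.
u_2 = 0.022108 × 0.509 + 0.016 = 0.027253.
u_3 = 0.027253 × 0.509 + 0.016 = 0.029872.
u_4 = 0.029872 × 0.509 + 0.016 = 0.031205.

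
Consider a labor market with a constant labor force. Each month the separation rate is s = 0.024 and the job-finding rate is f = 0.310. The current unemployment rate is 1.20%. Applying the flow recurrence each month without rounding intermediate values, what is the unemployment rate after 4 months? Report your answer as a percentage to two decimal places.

Unemployment rate after four months ≈ 6.01%.

With a fixed labor force, u_{t+1} = u_t + s·(1−u_t) − f·u_t = u_t·(1−s−f) + s.
Here 1−s−f = 0.666 and s = 0.024.
u_1 = 0.012000 × 0.666 + 0.024 = 0.031992.
u_2 = 0.031992 × 0.666 + 0.024 = 0.045307.
u_3 = 0.045307 × 0.666 + 0.024 = 0.054174.
u_4 = 0.054174 × 0.666 + 0.024 = 0.060080.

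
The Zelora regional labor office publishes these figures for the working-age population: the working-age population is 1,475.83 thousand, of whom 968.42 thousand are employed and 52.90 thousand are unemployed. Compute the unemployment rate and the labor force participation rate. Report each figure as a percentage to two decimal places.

Labor force = employed + unemployed = 968.42 + 52.90 = 1,021.32 thousand.
Unemployment rate = 52.90 / 1,021.32 = 5.18%.
Labor force participation rate = 1,021.32 / 1,475.83 = 69.20%.

Unemployment rate ≈ 5.18%; labor force participation rate ≈ 69.20%.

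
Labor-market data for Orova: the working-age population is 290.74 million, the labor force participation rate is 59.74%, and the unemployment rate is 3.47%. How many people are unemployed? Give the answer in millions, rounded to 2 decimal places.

About 6.03 million are unemployed.

Labor force = 0.5974 × 290.74 = 173.69 million.
Unemployed = 0.0347 × 173.69 ≈ 6.03 million.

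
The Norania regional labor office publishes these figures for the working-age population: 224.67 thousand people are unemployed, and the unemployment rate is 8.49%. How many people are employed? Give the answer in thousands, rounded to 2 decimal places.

Labor force = U / u = 224.67 / 0.0849 ≈ 2,646.29 thousand.
Employed = labor force − unemployed = 2,646.29 − 224.67 = 2,421.62 thousand.

About 2,421.62 thousand are employed.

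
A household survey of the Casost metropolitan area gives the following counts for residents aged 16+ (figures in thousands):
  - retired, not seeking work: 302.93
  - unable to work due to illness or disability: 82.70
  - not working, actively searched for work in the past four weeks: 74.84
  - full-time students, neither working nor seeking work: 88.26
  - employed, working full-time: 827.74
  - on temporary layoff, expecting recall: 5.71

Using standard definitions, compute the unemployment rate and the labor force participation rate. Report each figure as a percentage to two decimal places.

Unemployment rate ≈ 8.87%; labor force participation rate ≈ 65.71%.

Employed = 827.74 thousand.
Unemployed = 74.84 + 5.71 = 80.55 thousand (jobless and actively searching, or on temporary layoff).
Labor force = 827.74 + 80.55 = 908.29 thousand.
Not in labor force = 302.93 + 82.70 + 88.26 = 473.89 thousand (those not working and not actively searching are outside the labor force).
Civilian working-age population = 908.29 + 473.89 = 1,382.18 thousand.
Unemployment rate = 80.55 / 908.29 = 8.87%.
Labor force participation rate = 908.29 / 1,382.18 = 65.71%.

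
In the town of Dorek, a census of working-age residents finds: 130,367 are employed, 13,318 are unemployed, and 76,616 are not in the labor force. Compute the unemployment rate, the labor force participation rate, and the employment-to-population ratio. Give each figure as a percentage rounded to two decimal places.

Labor force = employed + unemployed = 130,367 + 13,318 = 143,685.
Working-age population = 143,685 + 76,616 = 220,301.
Unemployment rate = 13,318 / 143,685 = 9.27%.
Labor force participation rate = 143,685 / 220,301 = 65.22%.
Employment-population ratio = 130,367 / 220,301 = 59.18%.

Unemployment rate ≈ 9.27%; labor force participation rate ≈ 65.22%; employment-population ratio ≈ 59.18%.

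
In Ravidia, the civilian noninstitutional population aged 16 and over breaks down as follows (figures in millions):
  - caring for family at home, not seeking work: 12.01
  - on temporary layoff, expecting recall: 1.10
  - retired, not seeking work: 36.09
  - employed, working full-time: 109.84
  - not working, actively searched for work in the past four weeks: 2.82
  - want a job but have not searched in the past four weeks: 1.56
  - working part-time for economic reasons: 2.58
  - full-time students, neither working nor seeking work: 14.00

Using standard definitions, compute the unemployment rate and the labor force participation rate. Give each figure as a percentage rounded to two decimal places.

Employed = 109.84 + 2.58 = 112.42 million (anyone who worked, including part-time for economic reasons, counts as employed).
Unemployed = 1.10 + 2.82 = 3.92 million (jobless and actively searching, or on temporary layoff).
Labor force = 112.42 + 3.92 = 116.34 million.
Not in labor force = 12.01 + 36.09 + 1.56 + 14.00 = 63.66 million (those not working and not actively searching are outside the labor force — including those who want a job but have given up searching).
Civilian working-age population = 116.34 + 63.66 = 180.00 million.
Unemployment rate = 3.92 / 116.34 = 3.37%.
Labor force participation rate = 116.34 / 180.00 = 64.63%.

Unemployment rate ≈ 3.37%; labor force participation rate ≈ 64.63%.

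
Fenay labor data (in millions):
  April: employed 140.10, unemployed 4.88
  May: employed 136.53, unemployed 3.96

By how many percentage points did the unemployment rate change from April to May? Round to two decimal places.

April: labor force = 140.10 + 4.88 = 144.98; u = 4.88/144.98 = 3.37%.
May: labor force = 136.53 + 3.96 = 140.49; u = 3.96/140.49 = 2.82%.
Change = 2.82% − 3.37% = −0.55 pp.

The unemployment rate changed by −0.55 percentage points.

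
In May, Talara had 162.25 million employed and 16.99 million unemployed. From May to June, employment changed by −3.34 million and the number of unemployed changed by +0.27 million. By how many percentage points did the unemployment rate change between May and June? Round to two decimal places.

May: labor force = 162.25 + 16.99 = 179.24; u = 16.99/179.24 = 9.48%.
June: labor force = 158.91 + 17.26 = 176.17; u = 17.26/176.17 = 9.80%.
Change = 9.80% − 9.48% = +0.32 pp.

The unemployment rate changed by +0.32 percentage points.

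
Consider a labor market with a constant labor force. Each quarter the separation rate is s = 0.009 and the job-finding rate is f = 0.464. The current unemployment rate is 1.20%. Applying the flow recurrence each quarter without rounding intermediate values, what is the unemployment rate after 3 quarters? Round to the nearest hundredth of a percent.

Unemployment rate after three quarters ≈ 1.80%.

With a fixed labor force, u_{t+1} = u_t + s·(1−u_t) − f·u_t = u_t·(1−s−f) + s.
Here 1−s−f = 0.527 and s = 0.009.
u_1 = 0.012000 × 0.527 + 0.009 = 0.015324.
u_2 = 0.015324 × 0.527 + 0.009 = 0.017076.
u_3 = 0.017076 × 0.527 + 0.009 = 0.017999.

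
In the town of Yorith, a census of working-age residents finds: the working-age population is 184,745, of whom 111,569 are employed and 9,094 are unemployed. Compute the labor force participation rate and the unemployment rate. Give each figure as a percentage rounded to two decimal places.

Labor force = employed + unemployed = 111,569 + 9,094 = 120,663.
Unemployment rate = 9,094 / 120,663 = 7.54%.
Labor force participation rate = 120,663 / 184,745 = 65.31%.

Labor force participation rate ≈ 65.31%; unemployment rate ≈ 7.54%.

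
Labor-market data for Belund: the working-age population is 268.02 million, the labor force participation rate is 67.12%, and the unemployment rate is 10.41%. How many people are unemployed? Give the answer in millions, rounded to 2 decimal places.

Labor force = 0.6712 × 268.02 = 179.90 million.
Unemployed = 0.1041 × 179.90 ≈ 18.73 million.

About 18.73 million are unemployed.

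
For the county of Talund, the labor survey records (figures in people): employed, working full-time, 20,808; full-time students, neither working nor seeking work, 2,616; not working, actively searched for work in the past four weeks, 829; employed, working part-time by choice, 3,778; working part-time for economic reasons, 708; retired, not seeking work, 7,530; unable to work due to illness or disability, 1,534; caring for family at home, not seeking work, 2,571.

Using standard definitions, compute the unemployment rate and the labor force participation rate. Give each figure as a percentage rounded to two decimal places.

Unemployment rate ≈ 3.17%; labor force participation rate ≈ 64.70%.

Employed = 20,808 + 3,778 + 708 = 25,294 (anyone who worked, including part-time for economic reasons, counts as employed).
Unemployed = 829.
Labor force = 25,294 + 829 = 26,123.
Not in labor force = 2,616 + 7,530 + 1,534 + 2,571 = 14,251 (those not working and not actively searching are outside the labor force).
Civilian working-age population = 26,123 + 14,251 = 40,374.
Unemployment rate = 829 / 26,123 = 3.17%.
Labor force participation rate = 26,123 / 40,374 = 64.70%.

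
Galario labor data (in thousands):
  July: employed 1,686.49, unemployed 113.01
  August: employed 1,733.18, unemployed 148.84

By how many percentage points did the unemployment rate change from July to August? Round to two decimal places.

July: labor force = 1,686.49 + 113.01 = 1,799.50; u = 113.01/1,799.50 = 6.28%.
August: labor force = 1,733.18 + 148.84 = 1,882.02; u = 148.84/1,882.02 = 7.91%.
Change = 7.91% − 6.28% = +1.63 pp.

The unemployment rate changed by +1.63 percentage points.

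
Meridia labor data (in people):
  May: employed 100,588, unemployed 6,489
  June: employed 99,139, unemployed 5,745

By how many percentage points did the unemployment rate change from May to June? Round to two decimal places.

The unemployment rate changed by −0.58 percentage points.

May: labor force = 100,588 + 6,489 = 107,077; u = 6,489/107,077 = 6.06%.
June: labor force = 99,139 + 5,745 = 104,884; u = 5,745/104,884 = 5.48%.
Change = 5.48% − 6.06% = −0.58 pp.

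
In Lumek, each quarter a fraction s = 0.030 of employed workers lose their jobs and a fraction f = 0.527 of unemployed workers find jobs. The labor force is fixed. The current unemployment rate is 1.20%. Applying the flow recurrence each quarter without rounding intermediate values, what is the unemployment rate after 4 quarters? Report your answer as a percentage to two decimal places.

With a fixed labor force, u_{t+1} = u_t + s·(1−u_t) − f·u_t = u_t·(1−s−f) + s.
Here 1−s−f = 0.443 and s = 0.030.
u_1 = 0.012000 × 0.443 + 0.030 = 0.035316.
u_2 = 0.035316 × 0.443 + 0.030 = 0.045645.
u_3 = 0.045645 × 0.443 + 0.030 = 0.050221.
u_4 = 0.050221 × 0.443 + 0.030 = 0.052248.

Unemployment rate after four quarters ≈ 5.22%.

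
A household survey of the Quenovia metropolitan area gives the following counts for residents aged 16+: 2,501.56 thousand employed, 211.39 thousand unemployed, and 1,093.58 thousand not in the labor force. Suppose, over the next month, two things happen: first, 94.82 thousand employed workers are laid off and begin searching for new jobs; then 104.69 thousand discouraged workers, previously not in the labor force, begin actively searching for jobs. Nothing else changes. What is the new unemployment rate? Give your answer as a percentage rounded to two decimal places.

Initially, labor force = 2,501.56 + 211.39 = 2,712.95 thousand, so u = 211.39/2,712.95 = 7.79%.
After the first change, employed falls and unemployed rises by 94.82; labor force unchanged → E = 2,406.74, U = 306.21, labor force = 2,712.95 thousand.
After the second change, unemployed and labor force both rise by 104.69 → E = 2,406.74, U = 410.90, labor force = 2,817.64 thousand.
New unemployment rate = 410.90 / 2,817.64 = 14.58%.

New unemployment rate ≈ 14.58%.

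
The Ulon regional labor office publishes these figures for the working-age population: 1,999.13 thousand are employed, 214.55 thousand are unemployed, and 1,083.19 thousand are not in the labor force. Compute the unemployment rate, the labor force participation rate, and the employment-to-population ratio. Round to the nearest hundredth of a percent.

Labor force = employed + unemployed = 1,999.13 + 214.55 = 2,213.68 thousand.
Working-age population = 2,213.68 + 1,083.19 = 3,296.87 thousand.
Unemployment rate = 214.55 / 2,213.68 = 9.69%.
Labor force participation rate = 2,213.68 / 3,296.87 = 67.14%.
Employment-population ratio = 1,999.13 / 3,296.87 = 60.64%.

Unemployment rate ≈ 9.69%; labor force participation rate ≈ 67.14%; employment-population ratio ≈ 60.64%.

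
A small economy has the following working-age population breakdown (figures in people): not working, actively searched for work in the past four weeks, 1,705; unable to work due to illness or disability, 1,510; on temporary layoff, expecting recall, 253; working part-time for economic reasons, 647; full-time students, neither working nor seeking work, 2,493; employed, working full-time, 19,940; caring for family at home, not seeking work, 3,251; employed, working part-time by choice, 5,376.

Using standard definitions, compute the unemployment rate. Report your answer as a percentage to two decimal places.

Employed = 647 + 19,940 + 5,376 = 25,963 (anyone who worked, including part-time for economic reasons, counts as employed).
Unemployed = 1,705 + 253 = 1,958 (jobless and actively searching, or on temporary layoff).
Labor force = 25,963 + 1,958 = 27,921.
Unemployment rate = 1,958 / 27,921 = 7.01%.

Unemployment rate ≈ 7.01%.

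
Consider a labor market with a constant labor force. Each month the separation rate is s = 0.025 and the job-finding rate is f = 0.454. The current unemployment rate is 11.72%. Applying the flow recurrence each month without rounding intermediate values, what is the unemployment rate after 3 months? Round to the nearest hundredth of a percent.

Unemployment rate after three months ≈ 6.14%.

With a fixed labor force, u_{t+1} = u_t + s·(1−u_t) − f·u_t = u_t·(1−s−f) + s.
Here 1−s−f = 0.521 and s = 0.025.
u_1 = 0.117200 × 0.521 + 0.025 = 0.086061.
u_2 = 0.086061 × 0.521 + 0.025 = 0.069838.
u_3 = 0.069838 × 0.521 + 0.025 = 0.061386.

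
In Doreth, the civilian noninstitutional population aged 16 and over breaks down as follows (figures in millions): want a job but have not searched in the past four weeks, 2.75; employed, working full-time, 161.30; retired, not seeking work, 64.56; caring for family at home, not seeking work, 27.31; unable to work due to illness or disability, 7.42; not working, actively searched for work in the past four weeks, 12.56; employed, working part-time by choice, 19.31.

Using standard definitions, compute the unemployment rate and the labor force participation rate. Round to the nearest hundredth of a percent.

Employed = 161.30 + 19.31 = 180.61 million.
Unemployed = 12.56 million.
Labor force = 180.61 + 12.56 = 193.17 million.
Not in labor force = 2.75 + 64.56 + 27.31 + 7.42 = 102.04 million (those not working and not actively searching are outside the labor force — including those who want a job but have given up searching).
Civilian working-age population = 193.17 + 102.04 = 295.21 million.
Unemployment rate = 12.56 / 193.17 = 6.50%.
Labor force participation rate = 193.17 / 295.21 = 65.43%.

Unemployment rate ≈ 6.50%; labor force participation rate ≈ 65.43%.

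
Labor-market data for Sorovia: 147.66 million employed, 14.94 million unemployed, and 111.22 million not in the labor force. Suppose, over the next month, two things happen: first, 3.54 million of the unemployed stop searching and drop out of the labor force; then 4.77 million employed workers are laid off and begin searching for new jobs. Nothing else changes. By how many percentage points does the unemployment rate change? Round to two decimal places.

The unemployment rate changes by +0.98 percentage points.

Initially, labor force = 147.66 + 14.94 = 162.60 million, so u = 14.94/162.60 = 9.19%.
After the first change, unemployed and labor force both fall by 3.54 → E = 147.66, U = 11.40, labor force = 159.06 million.
After the second change, employed falls and unemployed rises by 4.77; labor force unchanged → E = 142.89, U = 16.17, labor force = 159.06 million.
New unemployment rate = 16.17 / 159.06 = 10.17%.
Change = 10.17% − 9.19% = +0.98 percentage points.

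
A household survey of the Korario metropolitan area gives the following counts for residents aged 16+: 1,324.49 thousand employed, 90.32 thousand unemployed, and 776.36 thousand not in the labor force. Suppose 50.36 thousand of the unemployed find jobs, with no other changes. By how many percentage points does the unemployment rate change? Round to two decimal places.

Initially, labor force = 1,324.49 + 90.32 = 1,414.81 thousand, so u = 90.32/1,414.81 = 6.38%.
After the change, unemployed falls and employed rises by 50.36; labor force unchanged → E = 1,374.85, U = 39.96, labor force = 1,414.81 thousand.
New unemployment rate = 39.96 / 1,414.81 = 2.82%.
Change = 2.82% − 6.38% = −3.56 percentage points.

The unemployment rate changes by −3.56 percentage points.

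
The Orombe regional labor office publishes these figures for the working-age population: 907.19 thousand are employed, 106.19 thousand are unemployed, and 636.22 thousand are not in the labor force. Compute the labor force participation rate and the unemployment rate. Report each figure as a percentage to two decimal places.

Labor force participation rate ≈ 61.43%; unemployment rate ≈ 10.48%.

Labor force = employed + unemployed = 907.19 + 106.19 = 1,013.38 thousand.
Working-age population = 1,013.38 + 636.22 = 1,649.60 thousand.
Unemployment rate = 106.19 / 1,013.38 = 10.48%.
Labor force participation rate = 1,013.38 / 1,649.60 = 61.43%.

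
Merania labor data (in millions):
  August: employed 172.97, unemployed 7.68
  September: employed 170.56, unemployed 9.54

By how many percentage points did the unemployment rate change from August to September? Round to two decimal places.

The unemployment rate changed by +1.05 percentage points.

August: labor force = 172.97 + 7.68 = 180.65; u = 7.68/180.65 = 4.25%.
September: labor force = 170.56 + 9.54 = 180.10; u = 9.54/180.10 = 5.30%.
Change = 5.30% − 4.25% = +1.05 pp.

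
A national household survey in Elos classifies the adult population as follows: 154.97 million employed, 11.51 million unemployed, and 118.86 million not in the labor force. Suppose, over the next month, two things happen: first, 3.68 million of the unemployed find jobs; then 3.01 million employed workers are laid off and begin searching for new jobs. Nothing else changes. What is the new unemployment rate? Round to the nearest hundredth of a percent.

New unemployment rate ≈ 6.51%.

Initially, labor force = 154.97 + 11.51 = 166.48 million, so u = 11.51/166.48 = 6.91%.
After the first change, unemployed falls and employed rises by 3.68; labor force unchanged → E = 158.65, U = 7.83, labor force = 166.48 million.
After the second change, employed falls and unemployed rises by 3.01; labor force unchanged → E = 155.64, U = 10.84, labor force = 166.48 million.
New unemployment rate = 10.84 / 166.48 = 6.51%.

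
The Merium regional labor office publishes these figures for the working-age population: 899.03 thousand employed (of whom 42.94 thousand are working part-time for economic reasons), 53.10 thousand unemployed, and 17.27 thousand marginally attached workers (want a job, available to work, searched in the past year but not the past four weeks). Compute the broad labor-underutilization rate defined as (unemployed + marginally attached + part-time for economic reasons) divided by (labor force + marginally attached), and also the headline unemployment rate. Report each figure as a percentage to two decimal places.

Broad underutilization rate ≈ 11.69%; headline unemployment rate ≈ 5.58%.

Labor force = 899.03 + 53.10 = 952.13 thousand.
Numerator = 53.10 + 17.27 + 42.94 = 113.31 thousand.
Denominator = 952.13 + 17.27 = 969.40 thousand.
Broad rate = 113.31 / 969.40 = 11.69%.
Headline unemployment rate = 53.10 / 952.13 = 5.58%.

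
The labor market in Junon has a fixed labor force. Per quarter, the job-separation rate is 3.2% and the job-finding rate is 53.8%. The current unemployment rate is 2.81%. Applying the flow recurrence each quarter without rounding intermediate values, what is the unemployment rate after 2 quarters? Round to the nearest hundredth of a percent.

With a fixed labor force, u_{t+1} = u_t + s·(1−u_t) − f·u_t = u_t·(1−s−f) + s.
Here 1−s−f = 0.430 and s = 0.032.
u_1 = 0.028100 × 0.430 + 0.032 = 0.044083.
u_2 = 0.044083 × 0.430 + 0.032 = 0.050956.

Unemployment rate after two quarters ≈ 5.10%.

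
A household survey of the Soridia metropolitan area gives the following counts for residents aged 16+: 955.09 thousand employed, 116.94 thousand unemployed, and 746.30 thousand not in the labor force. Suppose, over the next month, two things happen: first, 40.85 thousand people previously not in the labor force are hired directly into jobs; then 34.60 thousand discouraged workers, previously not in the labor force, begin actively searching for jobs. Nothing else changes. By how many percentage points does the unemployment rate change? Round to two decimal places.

The unemployment rate changes by +2.30 percentage points.

Initially, labor force = 955.09 + 116.94 = 1,072.03 thousand, so u = 116.94/1,072.03 = 10.91%.
After the first change, employed and labor force both rise by 40.85; unemployed unchanged → E = 995.94, U = 116.94, labor force = 1,112.88 thousand.
After the second change, unemployed and labor force both rise by 34.60 → E = 995.94, U = 151.54, labor force = 1,147.48 thousand.
New unemployment rate = 151.54 / 1,147.48 = 13.21%.
Change = 13.21% − 10.91% = +2.30 percentage points.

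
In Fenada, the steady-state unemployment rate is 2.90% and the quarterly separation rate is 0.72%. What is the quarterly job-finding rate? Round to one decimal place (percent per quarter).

From u* = s/(s+f): f = s·(1−u)/u.
f = 0.72 × (1 − 0.0290) / 0.0290 = 0.6991 / 0.0290 ≈ 24.1% per quarter.

Job-finding rate ≈ 24.1% per quarter.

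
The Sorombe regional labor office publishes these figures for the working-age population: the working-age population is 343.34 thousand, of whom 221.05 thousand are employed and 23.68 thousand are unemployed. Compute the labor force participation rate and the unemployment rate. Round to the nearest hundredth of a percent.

Labor force = employed + unemployed = 221.05 + 23.68 = 244.73 thousand.
Unemployment rate = 23.68 / 244.73 = 9.68%.
Labor force participation rate = 244.73 / 343.34 = 71.28%.

Labor force participation rate ≈ 71.28%; unemployment rate ≈ 9.68%.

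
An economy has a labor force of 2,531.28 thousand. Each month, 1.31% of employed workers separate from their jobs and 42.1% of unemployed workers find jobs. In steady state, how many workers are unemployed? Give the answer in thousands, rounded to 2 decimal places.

Steady-state unemployment rate u* = s/(s+f) = 1.31/(1.31+42.1) = 0.030177.
Unemployed = u* × labor force = 0.030177 × 2,531.28 ≈ 76.39 thousand.

About 76.39 thousand are unemployed in steady state.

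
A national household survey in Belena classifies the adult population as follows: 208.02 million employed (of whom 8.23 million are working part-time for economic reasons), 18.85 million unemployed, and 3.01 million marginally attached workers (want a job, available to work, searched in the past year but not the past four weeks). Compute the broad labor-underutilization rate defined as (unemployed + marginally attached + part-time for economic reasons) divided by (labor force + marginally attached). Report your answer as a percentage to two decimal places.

Broad underutilization rate ≈ 13.09%.

Labor force = 208.02 + 18.85 = 226.87 million.
Numerator = 18.85 + 3.01 + 8.23 = 30.09 million.
Denominator = 226.87 + 3.01 = 229.88 million.
Broad rate = 30.09 / 229.88 = 13.09%.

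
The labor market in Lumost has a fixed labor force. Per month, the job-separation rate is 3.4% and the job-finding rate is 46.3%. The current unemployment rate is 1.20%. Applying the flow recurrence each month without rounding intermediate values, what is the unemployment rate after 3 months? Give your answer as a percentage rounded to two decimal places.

With a fixed labor force, u_{t+1} = u_t + s·(1−u_t) − f·u_t = u_t·(1−s−f) + s.
Here 1−s−f = 0.503 and s = 0.034.
u_1 = 0.012000 × 0.503 + 0.034 = 0.040036.
u_2 = 0.040036 × 0.503 + 0.034 = 0.054138.
u_3 = 0.054138 × 0.503 + 0.034 = 0.061231.

Unemployment rate after three months ≈ 6.12%.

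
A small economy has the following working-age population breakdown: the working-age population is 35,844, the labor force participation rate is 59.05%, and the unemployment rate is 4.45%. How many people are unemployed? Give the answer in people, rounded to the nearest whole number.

Labor force = 0.5905 × 35,844 = 21,166.
Unemployed = 0.0445 × 21,166 ≈ 942.

About 942 are unemployed.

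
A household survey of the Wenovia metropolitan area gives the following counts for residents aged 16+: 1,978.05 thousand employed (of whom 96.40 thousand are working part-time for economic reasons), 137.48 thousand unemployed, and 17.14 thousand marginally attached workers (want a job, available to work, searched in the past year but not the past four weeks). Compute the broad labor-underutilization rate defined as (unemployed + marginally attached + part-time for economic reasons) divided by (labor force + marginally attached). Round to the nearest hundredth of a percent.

Broad underutilization rate ≈ 11.77%.

Labor force = 1,978.05 + 137.48 = 2,115.53 thousand.
Numerator = 137.48 + 17.14 + 96.40 = 251.02 thousand.
Denominator = 2,115.53 + 17.14 = 2,132.67 thousand.
Broad rate = 251.02 / 2,132.67 = 11.77%.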